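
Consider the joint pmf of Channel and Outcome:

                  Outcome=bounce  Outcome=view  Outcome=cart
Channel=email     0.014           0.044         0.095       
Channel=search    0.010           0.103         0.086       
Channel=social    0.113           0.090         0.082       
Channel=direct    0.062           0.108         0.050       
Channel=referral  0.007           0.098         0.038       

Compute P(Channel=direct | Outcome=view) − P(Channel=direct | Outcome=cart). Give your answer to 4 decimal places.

P(Outcome=view) = 0.044 + 0.103 + 0.090 + 0.108 + 0.098 = 0.443; P(Channel=direct | Outcome=view) = 0.108/0.443 = 0.24379.
P(Outcome=cart) = 0.095 + 0.086 + 0.082 + 0.050 + 0.038 = 0.351; P(Channel=direct | Outcome=cart) = 0.050/0.351 = 0.14245.
Difference = 0.1013.

0.1013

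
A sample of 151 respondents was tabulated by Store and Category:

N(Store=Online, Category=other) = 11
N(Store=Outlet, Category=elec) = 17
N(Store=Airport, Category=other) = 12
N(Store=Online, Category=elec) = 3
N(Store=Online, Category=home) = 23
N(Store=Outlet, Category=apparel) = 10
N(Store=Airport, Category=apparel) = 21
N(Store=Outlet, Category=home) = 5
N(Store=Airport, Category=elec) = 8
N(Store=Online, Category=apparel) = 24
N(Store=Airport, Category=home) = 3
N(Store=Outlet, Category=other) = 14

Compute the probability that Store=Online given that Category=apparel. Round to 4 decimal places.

0.4364

Total with Category=apparel: 21 + 10 + 24 = 55.
P(Store=Online | Category=apparel) = 24/55 = 0.4364.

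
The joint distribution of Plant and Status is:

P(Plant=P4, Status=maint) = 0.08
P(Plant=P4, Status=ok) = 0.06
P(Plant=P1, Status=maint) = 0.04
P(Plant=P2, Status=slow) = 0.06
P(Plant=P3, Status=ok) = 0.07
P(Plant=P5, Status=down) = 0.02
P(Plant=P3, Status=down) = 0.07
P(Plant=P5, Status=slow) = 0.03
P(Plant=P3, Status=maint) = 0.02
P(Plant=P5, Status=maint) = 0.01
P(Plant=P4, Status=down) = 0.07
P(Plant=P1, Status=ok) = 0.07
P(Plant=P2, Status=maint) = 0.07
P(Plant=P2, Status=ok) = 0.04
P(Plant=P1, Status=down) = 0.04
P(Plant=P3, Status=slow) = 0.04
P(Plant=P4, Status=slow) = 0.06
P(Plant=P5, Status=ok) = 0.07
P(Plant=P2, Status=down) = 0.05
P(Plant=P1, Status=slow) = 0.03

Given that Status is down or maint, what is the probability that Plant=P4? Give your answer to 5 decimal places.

0.31915

P(Status=down) = 0.04 + 0.05 + 0.07 + 0.07 + 0.02 = 0.25.
P(Status=maint) = 0.04 + 0.07 + 0.02 + 0.08 + 0.01 = 0.22.
P(Status ∈ {down, maint}) = 0.25 + 0.22 = 0.47; P(Plant=P4, Status ∈ {down, maint}) = 0.07 + 0.08 = 0.15.
P(Plant=P4 | Status ∈ {down, maint}) = 0.15/0.47 = 0.31915.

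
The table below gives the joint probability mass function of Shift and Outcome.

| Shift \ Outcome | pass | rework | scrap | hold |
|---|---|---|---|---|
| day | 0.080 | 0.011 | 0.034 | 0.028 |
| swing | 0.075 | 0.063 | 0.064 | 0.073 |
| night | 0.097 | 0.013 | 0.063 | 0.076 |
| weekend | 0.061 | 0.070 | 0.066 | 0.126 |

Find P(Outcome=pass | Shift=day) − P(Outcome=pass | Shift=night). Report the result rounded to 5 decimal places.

0.13332

P(Shift=day) = 0.080 + 0.011 + 0.034 + 0.028 = 0.153; P(Outcome=pass | Shift=day) = 0.080/0.153 = 0.522876.
P(Shift=night) = 0.097 + 0.013 + 0.063 + 0.076 = 0.249; P(Outcome=pass | Shift=night) = 0.097/0.249 = 0.389558.
Difference = 0.13332.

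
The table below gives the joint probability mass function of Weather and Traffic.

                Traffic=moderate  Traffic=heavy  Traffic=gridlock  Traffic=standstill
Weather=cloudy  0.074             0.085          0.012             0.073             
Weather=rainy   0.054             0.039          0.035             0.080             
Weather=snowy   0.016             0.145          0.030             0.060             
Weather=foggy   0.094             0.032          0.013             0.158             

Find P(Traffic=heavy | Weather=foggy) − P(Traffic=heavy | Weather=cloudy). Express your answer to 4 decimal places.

P(Weather=foggy) = 0.094 + 0.032 + 0.013 + 0.158 = 0.297; P(Traffic=heavy | Weather=foggy) = 0.032/0.297 = 0.10774.
P(Weather=cloudy) = 0.074 + 0.085 + 0.012 + 0.073 = 0.244; P(Traffic=heavy | Weather=cloudy) = 0.085/0.244 = 0.34836.
Difference = -0.2406.

-0.2406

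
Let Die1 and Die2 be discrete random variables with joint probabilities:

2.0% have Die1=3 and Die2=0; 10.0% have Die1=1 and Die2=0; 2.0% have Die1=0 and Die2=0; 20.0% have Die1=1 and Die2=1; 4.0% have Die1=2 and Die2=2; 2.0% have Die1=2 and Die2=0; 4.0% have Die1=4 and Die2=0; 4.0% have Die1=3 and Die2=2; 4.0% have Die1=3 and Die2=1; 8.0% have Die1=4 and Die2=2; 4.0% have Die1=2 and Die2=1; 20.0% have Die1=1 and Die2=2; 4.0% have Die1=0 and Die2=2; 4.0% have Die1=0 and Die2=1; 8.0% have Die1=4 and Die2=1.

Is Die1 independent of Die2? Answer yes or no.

Every cell satisfies P(Die1,Die2) = P(Die1)·P(Die2). For instance P(Die1=2) = 0.100, P(Die2=0) = 0.200, and 0.100×0.200 = 0.020 matches the joint entry. So Die1 and Die2 are independent.

yes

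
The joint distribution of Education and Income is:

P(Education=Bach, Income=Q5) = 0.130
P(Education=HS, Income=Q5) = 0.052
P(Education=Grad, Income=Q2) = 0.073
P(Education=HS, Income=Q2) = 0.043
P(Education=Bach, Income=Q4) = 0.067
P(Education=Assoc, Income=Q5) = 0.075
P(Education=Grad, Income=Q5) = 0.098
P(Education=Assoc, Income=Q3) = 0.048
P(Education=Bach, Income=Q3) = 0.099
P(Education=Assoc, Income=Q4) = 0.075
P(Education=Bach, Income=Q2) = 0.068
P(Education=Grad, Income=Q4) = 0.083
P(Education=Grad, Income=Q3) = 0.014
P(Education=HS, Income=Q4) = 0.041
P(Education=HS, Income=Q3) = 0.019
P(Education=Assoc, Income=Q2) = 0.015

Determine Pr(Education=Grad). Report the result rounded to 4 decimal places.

P(Education=Grad) = 0.073 + 0.014 + 0.083 + 0.098 = 0.268.

0.2680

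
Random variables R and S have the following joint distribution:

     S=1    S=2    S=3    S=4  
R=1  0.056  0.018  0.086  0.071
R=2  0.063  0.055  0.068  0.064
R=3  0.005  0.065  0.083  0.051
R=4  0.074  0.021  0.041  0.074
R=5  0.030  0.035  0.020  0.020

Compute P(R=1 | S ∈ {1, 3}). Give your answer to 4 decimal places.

0.2700

P(S=1) = 0.056 + 0.063 + 0.005 + 0.074 + 0.030 = 0.228.
P(S=3) = 0.086 + 0.068 + 0.083 + 0.041 + 0.020 = 0.298.
P(S ∈ {1, 3}) = 0.228 + 0.298 = 0.526; P(R=1, S ∈ {1, 3}) = 0.056 + 0.086 = 0.142.
P(R=1 | S ∈ {1, 3}) = 0.142/0.526 = 0.2700.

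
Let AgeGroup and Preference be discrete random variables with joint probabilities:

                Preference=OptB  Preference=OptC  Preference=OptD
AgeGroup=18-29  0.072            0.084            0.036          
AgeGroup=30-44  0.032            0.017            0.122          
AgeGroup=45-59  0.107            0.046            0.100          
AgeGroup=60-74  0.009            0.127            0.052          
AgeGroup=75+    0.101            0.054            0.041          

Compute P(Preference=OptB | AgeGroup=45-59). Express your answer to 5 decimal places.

P(AgeGroup=45-59) = 0.107 + 0.046 + 0.100 = 0.253.
P(Preference=OptB | AgeGroup=45-59) = 0.107/0.253 = 0.42292.

0.42292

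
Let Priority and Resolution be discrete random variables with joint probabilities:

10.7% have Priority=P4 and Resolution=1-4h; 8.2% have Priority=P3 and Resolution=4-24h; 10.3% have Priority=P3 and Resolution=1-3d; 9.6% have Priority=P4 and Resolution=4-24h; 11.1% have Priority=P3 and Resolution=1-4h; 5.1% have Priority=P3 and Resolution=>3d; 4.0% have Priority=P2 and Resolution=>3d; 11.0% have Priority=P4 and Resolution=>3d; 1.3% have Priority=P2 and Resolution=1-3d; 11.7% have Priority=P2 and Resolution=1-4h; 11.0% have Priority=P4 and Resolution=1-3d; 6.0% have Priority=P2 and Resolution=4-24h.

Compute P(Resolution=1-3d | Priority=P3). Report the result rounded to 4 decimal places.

P(Priority=P3) = 0.111 + 0.082 + 0.103 + 0.051 = 0.347.
P(Resolution=1-3d | Priority=P3) = 0.103/0.347 = 0.2968.

0.2968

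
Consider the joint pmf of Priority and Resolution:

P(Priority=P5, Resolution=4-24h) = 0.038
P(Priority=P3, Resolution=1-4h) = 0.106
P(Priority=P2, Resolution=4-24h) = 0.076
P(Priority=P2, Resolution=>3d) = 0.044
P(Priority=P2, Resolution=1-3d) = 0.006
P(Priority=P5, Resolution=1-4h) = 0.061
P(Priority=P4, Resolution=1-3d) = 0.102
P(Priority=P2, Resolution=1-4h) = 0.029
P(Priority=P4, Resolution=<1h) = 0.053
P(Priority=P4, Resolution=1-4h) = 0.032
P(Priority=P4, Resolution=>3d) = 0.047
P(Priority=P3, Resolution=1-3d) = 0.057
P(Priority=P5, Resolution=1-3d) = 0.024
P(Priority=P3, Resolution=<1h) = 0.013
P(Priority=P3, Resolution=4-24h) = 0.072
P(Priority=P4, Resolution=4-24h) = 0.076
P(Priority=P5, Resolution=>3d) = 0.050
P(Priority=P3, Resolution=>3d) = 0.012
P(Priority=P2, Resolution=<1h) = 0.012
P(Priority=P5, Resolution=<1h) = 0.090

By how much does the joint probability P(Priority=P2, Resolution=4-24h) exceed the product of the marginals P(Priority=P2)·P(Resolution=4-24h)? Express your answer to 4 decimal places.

P(Priority=P2) = 0.012 + 0.029 + 0.076 + 0.006 + 0.044 = 0.167.
P(Resolution=4-24h) = 0.076 + 0.072 + 0.076 + 0.038 = 0.262.
P(Priority=P2, Resolution=4-24h) − P(Priority=P2)P(Resolution=4-24h) = 0.076 − 0.167×0.262 = 0.0322.

0.0322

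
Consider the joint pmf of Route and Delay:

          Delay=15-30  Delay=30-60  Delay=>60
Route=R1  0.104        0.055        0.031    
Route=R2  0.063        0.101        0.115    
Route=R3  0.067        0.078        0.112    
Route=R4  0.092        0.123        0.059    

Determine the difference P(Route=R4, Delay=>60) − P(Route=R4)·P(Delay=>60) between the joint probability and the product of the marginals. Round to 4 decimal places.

P(Route=R4) = 0.092 + 0.123 + 0.059 = 0.274.
P(Delay=>60) = 0.031 + 0.115 + 0.112 + 0.059 = 0.317.
P(Route=R4, Delay=>60) − P(Route=R4)P(Delay=>60) = 0.059 − 0.274×0.317 = -0.0279.

-0.0279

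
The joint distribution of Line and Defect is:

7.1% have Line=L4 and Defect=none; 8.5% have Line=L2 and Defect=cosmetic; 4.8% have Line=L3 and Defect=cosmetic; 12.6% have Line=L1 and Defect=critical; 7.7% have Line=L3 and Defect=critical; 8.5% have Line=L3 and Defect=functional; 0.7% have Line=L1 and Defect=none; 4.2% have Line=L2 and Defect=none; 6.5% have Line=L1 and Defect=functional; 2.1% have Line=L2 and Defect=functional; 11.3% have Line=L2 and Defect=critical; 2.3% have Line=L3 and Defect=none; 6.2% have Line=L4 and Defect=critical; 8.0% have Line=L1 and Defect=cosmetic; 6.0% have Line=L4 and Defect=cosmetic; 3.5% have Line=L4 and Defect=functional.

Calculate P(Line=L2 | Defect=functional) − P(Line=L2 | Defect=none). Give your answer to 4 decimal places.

P(Defect=functional) = 0.065 + 0.021 + 0.085 + 0.035 = 0.206; P(Line=L2 | Defect=functional) = 0.021/0.206 = 0.10194.
P(Defect=none) = 0.007 + 0.042 + 0.023 + 0.071 = 0.143; P(Line=L2 | Defect=none) = 0.042/0.143 = 0.29371.
Difference = -0.1918.

-0.1918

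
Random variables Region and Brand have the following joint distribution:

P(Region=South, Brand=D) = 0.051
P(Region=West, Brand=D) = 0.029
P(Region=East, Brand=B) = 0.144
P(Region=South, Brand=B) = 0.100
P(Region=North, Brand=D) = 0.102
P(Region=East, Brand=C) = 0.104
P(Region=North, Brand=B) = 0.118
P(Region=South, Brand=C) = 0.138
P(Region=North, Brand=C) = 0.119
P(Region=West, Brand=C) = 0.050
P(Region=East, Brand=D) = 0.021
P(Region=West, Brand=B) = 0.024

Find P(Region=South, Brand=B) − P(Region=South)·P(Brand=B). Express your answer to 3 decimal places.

P(Region=South) = 0.100 + 0.138 + 0.051 = 0.289.
P(Brand=B) = 0.118 + 0.100 + 0.144 + 0.024 = 0.386.
P(Region=South, Brand=B) − P(Region=South)P(Brand=B) = 0.100 − 0.289×0.386 = -0.012.

-0.012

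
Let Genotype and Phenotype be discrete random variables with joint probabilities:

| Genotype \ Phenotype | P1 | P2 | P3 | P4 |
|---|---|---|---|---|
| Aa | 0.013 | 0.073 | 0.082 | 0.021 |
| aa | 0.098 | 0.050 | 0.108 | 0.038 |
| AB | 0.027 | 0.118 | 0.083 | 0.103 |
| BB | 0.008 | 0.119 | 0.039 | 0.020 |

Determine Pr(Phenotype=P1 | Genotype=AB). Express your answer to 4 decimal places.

P(Genotype=AB) = 0.027 + 0.118 + 0.083 + 0.103 = 0.331.
P(Phenotype=P1 | Genotype=AB) = 0.027/0.331 = 0.0816.

0.0816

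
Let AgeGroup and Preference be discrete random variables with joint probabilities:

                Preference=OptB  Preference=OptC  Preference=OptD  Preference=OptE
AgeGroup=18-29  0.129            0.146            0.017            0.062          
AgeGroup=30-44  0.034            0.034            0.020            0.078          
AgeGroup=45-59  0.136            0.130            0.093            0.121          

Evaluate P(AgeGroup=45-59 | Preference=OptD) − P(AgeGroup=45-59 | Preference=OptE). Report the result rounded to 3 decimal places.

0.252

P(Preference=OptD) = 0.017 + 0.020 + 0.093 = 0.130; P(AgeGroup=45-59 | Preference=OptD) = 0.093/0.130 = 0.7154.
P(Preference=OptE) = 0.062 + 0.078 + 0.121 = 0.261; P(AgeGroup=45-59 | Preference=OptE) = 0.121/0.261 = 0.4636.
Difference = 0.252.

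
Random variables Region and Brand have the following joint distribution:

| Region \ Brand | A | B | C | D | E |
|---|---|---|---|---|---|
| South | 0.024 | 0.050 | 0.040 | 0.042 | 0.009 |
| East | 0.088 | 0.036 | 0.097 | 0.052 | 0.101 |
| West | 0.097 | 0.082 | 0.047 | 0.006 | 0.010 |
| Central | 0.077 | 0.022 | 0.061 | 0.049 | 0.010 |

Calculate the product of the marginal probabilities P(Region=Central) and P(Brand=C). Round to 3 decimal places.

0.054

P(Region=Central) = 0.077 + 0.022 + 0.061 + 0.049 + 0.010 = 0.219.
P(Brand=C) = 0.040 + 0.097 + 0.047 + 0.061 = 0.245.
Product: 0.219 × 0.245 = 0.054.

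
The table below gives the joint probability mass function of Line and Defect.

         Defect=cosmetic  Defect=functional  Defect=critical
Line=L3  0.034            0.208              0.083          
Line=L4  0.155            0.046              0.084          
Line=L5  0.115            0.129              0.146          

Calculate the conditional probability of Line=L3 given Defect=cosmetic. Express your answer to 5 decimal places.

0.11184

P(Defect=cosmetic) = 0.034 + 0.155 + 0.115 = 0.304.
P(Line=L3 | Defect=cosmetic) = 0.034/0.304 = 0.11184.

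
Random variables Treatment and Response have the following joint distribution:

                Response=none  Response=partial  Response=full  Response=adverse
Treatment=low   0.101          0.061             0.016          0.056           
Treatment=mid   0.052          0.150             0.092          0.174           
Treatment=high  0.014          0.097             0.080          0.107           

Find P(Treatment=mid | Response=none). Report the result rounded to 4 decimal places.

P(Response=none) = 0.101 + 0.052 + 0.014 = 0.167.
P(Treatment=mid | Response=none) = 0.052/0.167 = 0.3114.

0.3114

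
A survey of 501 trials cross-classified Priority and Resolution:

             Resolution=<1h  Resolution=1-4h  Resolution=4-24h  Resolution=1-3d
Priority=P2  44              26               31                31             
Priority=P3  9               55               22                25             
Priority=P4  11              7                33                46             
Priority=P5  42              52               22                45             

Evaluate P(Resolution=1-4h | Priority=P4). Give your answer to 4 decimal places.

0.0722

Total with Priority=P4: 11 + 7 + 33 + 46 = 97.
P(Resolution=1-4h | Priority=P4) = 7/97 = 0.0722.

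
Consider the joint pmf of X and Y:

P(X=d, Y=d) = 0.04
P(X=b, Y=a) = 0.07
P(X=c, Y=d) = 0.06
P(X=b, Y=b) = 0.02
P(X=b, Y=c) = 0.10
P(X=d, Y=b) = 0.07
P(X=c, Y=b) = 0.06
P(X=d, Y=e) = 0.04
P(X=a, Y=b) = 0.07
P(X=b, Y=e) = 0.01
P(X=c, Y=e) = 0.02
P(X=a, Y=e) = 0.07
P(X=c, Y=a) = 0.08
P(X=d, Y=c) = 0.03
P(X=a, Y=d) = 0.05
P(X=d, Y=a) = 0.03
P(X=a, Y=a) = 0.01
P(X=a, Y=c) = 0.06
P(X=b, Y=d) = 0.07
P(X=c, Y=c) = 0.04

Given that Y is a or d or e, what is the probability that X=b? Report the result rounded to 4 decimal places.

0.2727

P(Y=a) = 0.01 + 0.07 + 0.08 + 0.03 = 0.19.
P(Y=d) = 0.05 + 0.07 + 0.06 + 0.04 = 0.22.
P(Y=e) = 0.07 + 0.01 + 0.02 + 0.04 = 0.14.
P(Y ∈ {a, d, e}) = 0.19 + 0.22 + 0.14 = 0.55; P(X=b, Y ∈ {a, d, e}) = 0.07 + 0.07 + 0.01 = 0.15.
P(X=b | Y ∈ {a, d, e}) = 0.15/0.55 = 0.2727.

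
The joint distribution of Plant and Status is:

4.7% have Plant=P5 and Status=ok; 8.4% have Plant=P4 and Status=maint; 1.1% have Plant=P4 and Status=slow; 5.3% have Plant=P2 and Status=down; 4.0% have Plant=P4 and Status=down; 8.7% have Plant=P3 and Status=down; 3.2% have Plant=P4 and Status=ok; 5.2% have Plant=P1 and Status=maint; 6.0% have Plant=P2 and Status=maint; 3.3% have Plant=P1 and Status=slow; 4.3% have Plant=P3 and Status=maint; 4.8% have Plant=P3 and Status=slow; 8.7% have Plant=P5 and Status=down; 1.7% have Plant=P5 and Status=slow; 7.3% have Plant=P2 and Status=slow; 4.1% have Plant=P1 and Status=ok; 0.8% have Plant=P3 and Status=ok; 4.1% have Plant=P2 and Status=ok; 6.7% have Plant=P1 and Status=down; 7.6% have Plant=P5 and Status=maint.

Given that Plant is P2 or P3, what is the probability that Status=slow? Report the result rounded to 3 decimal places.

P(Plant=P2) = 0.041 + 0.073 + 0.053 + 0.060 = 0.227.
P(Plant=P3) = 0.008 + 0.048 + 0.087 + 0.043 = 0.186.
P(Plant ∈ {P2, P3}) = 0.227 + 0.186 = 0.413; P(Status=slow, Plant ∈ {P2, P3}) = 0.073 + 0.048 = 0.121.
P(Status=slow | Plant ∈ {P2, P3}) = 0.121/0.413 = 0.293.

0.293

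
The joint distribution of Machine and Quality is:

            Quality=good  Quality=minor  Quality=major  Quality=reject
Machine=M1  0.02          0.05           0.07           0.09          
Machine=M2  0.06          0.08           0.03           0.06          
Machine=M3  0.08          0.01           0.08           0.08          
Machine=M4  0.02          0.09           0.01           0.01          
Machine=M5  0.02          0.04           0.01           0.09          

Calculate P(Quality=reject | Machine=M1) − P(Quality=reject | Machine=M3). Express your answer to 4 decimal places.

P(Machine=M1) = 0.02 + 0.05 + 0.07 + 0.09 = 0.23; P(Quality=reject | Machine=M1) = 0.09/0.23 = 0.39130.
P(Machine=M3) = 0.08 + 0.01 + 0.08 + 0.08 = 0.25; P(Quality=reject | Machine=M3) = 0.08/0.25 = 0.32000.
Difference = 0.0713.

0.0713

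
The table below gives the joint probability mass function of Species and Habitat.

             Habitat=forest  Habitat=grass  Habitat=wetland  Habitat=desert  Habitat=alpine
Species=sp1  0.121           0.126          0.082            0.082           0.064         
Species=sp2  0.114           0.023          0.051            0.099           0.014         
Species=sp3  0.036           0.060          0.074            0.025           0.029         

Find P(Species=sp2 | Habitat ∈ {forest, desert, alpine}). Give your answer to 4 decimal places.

P(Habitat=forest) = 0.121 + 0.114 + 0.036 = 0.271.
P(Habitat=desert) = 0.082 + 0.099 + 0.025 = 0.206.
P(Habitat=alpine) = 0.064 + 0.014 + 0.029 = 0.107.
P(Habitat ∈ {forest, desert, alpine}) = 0.271 + 0.206 + 0.107 = 0.584; P(Species=sp2, Habitat ∈ {forest, desert, alpine}) = 0.114 + 0.099 + 0.014 = 0.227.
P(Species=sp2 | Habitat ∈ {forest, desert, alpine}) = 0.227/0.584 = 0.3887.

0.3887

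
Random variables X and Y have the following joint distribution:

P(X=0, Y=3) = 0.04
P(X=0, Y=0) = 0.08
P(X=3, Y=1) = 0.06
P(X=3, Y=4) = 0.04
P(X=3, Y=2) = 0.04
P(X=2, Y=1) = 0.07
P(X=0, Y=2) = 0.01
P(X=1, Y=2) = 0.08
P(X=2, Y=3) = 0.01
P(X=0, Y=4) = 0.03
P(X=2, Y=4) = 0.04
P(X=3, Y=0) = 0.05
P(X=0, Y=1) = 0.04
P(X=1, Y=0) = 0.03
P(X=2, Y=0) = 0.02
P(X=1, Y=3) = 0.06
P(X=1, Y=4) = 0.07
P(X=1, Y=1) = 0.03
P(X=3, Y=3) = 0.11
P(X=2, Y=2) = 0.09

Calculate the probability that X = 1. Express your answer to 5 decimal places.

0.27000

P(X=1) = 0.03 + 0.03 + 0.08 + 0.06 + 0.07 = 0.27.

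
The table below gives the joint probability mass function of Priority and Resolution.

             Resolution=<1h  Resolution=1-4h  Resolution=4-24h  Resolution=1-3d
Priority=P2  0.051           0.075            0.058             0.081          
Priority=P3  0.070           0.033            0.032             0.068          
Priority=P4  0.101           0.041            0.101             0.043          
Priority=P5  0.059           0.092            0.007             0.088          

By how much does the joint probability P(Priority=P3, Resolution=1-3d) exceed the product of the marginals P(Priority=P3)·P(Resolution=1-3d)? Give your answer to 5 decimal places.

0.01116

P(Priority=P3) = 0.070 + 0.033 + 0.032 + 0.068 = 0.203.
P(Resolution=1-3d) = 0.081 + 0.068 + 0.043 + 0.088 = 0.280.
P(Priority=P3, Resolution=1-3d) − P(Priority=P3)P(Resolution=1-3d) = 0.068 − 0.203×0.280 = 0.01116.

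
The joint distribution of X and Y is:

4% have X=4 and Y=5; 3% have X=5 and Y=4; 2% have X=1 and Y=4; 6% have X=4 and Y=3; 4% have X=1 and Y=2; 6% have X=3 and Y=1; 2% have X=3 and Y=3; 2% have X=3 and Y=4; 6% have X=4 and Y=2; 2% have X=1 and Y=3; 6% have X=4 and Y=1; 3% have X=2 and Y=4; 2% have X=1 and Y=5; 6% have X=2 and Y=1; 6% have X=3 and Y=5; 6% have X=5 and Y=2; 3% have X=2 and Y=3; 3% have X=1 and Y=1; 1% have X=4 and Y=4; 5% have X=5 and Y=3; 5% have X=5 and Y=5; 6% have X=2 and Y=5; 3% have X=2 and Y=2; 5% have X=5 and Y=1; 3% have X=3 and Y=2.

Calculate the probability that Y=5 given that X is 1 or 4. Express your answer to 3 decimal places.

P(X=1) = 0.03 + 0.04 + 0.02 + 0.02 + 0.02 = 0.13.
P(X=4) = 0.06 + 0.06 + 0.06 + 0.01 + 0.04 = 0.23.
P(X ∈ {1, 4}) = 0.13 + 0.23 = 0.36; P(Y=5, X ∈ {1, 4}) = 0.02 + 0.04 = 0.06.
P(Y=5 | X ∈ {1, 4}) = 0.06/0.36 = 0.167.

0.167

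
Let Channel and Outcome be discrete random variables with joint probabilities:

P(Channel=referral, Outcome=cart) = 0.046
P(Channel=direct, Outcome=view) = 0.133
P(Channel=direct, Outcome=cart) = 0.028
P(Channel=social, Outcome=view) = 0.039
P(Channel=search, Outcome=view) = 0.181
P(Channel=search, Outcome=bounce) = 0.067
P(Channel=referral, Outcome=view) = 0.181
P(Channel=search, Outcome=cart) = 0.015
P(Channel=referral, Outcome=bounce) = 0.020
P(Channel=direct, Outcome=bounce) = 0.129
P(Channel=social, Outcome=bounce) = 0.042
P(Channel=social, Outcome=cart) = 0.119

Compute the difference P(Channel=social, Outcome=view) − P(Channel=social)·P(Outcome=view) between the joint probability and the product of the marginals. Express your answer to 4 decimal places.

-0.0678

P(Channel=social) = 0.042 + 0.039 + 0.119 = 0.200.
P(Outcome=view) = 0.181 + 0.039 + 0.133 + 0.181 = 0.534.
P(Channel=social, Outcome=view) − P(Channel=social)P(Outcome=view) = 0.039 − 0.200×0.534 = -0.0678.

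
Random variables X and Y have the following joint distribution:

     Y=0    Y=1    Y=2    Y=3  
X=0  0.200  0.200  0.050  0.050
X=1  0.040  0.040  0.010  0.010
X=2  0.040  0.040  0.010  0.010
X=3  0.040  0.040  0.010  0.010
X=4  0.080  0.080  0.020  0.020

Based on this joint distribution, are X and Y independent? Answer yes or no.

yes

Every cell satisfies P(X,Y) = P(X)·P(Y). For instance P(X=2) = 0.100, P(Y=2) = 0.100, and 0.100×0.100 = 0.010 matches the joint entry. So X and Y are independent.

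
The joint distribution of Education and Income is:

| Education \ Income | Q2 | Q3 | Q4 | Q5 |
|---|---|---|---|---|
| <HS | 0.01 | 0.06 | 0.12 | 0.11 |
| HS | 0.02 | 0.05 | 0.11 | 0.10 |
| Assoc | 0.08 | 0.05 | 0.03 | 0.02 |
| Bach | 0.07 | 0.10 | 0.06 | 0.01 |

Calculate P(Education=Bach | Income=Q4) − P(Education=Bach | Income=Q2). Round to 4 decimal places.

-0.2014

P(Income=Q4) = 0.12 + 0.11 + 0.03 + 0.06 = 0.32; P(Education=Bach | Income=Q4) = 0.06/0.32 = 0.18750.
P(Income=Q2) = 0.01 + 0.02 + 0.08 + 0.07 = 0.18; P(Education=Bach | Income=Q2) = 0.07/0.18 = 0.38889.
Difference = -0.2014.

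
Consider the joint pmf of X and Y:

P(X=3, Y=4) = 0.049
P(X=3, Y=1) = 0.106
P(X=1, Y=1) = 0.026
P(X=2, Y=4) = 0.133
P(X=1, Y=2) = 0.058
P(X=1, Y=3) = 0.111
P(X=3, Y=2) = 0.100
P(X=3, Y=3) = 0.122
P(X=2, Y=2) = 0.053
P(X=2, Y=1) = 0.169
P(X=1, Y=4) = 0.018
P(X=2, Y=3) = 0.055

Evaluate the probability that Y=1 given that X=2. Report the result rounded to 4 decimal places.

0.4122

P(X=2) = 0.169 + 0.053 + 0.055 + 0.133 = 0.410.
P(Y=1 | X=2) = 0.169/0.410 = 0.4122.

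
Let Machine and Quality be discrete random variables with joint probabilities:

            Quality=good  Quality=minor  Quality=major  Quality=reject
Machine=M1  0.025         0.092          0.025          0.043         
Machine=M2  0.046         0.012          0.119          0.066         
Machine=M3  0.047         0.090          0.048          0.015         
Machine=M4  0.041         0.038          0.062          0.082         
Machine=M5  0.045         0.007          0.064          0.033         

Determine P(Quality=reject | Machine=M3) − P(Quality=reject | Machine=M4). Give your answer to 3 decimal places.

P(Machine=M3) = 0.047 + 0.090 + 0.048 + 0.015 = 0.200; P(Quality=reject | Machine=M3) = 0.015/0.200 = 0.0750.
P(Machine=M4) = 0.041 + 0.038 + 0.062 + 0.082 = 0.223; P(Quality=reject | Machine=M4) = 0.082/0.223 = 0.3677.
Difference = -0.293.

-0.293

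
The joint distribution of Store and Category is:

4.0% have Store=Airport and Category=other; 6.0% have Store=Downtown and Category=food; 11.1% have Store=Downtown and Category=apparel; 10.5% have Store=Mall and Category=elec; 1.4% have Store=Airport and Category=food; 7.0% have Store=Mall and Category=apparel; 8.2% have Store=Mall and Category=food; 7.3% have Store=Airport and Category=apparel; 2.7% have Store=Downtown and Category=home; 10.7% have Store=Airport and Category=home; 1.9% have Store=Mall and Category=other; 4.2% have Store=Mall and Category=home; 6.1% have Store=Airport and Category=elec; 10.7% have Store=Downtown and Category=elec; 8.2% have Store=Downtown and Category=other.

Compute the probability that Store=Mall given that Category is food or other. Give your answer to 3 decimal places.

P(Category=food) = 0.060 + 0.082 + 0.014 = 0.156.
P(Category=other) = 0.082 + 0.019 + 0.040 = 0.141.
P(Category ∈ {food, other}) = 0.156 + 0.141 = 0.297; P(Store=Mall, Category ∈ {food, other}) = 0.082 + 0.019 = 0.101.
P(Store=Mall | Category ∈ {food, other}) = 0.101/0.297 = 0.340.

0.340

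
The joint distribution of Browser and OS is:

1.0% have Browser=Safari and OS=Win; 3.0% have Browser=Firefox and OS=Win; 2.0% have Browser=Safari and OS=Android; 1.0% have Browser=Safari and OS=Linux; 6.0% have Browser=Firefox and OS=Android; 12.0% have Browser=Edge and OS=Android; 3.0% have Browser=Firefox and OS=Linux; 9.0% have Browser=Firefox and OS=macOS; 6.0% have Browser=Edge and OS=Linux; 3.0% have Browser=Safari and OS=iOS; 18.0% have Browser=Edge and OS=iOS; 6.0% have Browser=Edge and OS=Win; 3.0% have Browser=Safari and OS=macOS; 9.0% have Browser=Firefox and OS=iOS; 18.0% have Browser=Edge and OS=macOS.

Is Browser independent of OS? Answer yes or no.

yes

Every cell satisfies P(Browser,OS) = P(Browser)·P(OS). For instance P(Browser=Edge) = 0.600, P(OS=Linux) = 0.100, and 0.600×0.100 = 0.060 matches the joint entry. So Browser and OS are independent.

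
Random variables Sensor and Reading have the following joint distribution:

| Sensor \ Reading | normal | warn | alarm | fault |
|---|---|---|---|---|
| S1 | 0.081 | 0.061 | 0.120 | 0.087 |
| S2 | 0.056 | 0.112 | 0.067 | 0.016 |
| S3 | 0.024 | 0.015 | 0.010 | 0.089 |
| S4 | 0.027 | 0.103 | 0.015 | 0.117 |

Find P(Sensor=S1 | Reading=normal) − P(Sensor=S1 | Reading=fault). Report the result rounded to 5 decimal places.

0.14930

P(Reading=normal) = 0.081 + 0.056 + 0.024 + 0.027 = 0.188; P(Sensor=S1 | Reading=normal) = 0.081/0.188 = 0.430851.
P(Reading=fault) = 0.087 + 0.016 + 0.089 + 0.117 = 0.309; P(Sensor=S1 | Reading=fault) = 0.087/0.309 = 0.281553.
Difference = 0.14930.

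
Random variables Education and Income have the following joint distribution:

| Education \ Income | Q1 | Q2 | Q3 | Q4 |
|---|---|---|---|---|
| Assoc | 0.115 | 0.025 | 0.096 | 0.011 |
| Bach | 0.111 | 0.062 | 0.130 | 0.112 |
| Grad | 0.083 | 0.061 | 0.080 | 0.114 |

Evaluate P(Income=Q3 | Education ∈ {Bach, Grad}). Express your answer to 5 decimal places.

P(Education=Bach) = 0.111 + 0.062 + 0.130 + 0.112 = 0.415.
P(Education=Grad) = 0.083 + 0.061 + 0.080 + 0.114 = 0.338.
P(Education ∈ {Bach, Grad}) = 0.415 + 0.338 = 0.753; P(Income=Q3, Education ∈ {Bach, Grad}) = 0.130 + 0.080 = 0.210.
P(Income=Q3 | Education ∈ {Bach, Grad}) = 0.210/0.753 = 0.27888.

0.27888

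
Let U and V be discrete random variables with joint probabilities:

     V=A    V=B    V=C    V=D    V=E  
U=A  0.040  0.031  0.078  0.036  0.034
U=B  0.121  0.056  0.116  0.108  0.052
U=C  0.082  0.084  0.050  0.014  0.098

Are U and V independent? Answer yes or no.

P(U=C) = 0.328 and P(V=D) = 0.158, so their product is 0.05182, but P(U=C, V=D) = 0.014. Since these differ, U and V are not independent.

no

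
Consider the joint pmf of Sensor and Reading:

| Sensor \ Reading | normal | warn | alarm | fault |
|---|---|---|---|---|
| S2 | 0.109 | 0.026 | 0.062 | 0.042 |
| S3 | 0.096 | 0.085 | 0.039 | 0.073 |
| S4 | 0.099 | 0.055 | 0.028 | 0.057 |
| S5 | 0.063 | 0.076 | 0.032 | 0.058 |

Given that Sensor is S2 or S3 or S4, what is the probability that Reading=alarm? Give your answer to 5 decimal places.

P(Sensor=S2) = 0.109 + 0.026 + 0.062 + 0.042 = 0.239.
P(Sensor=S3) = 0.096 + 0.085 + 0.039 + 0.073 = 0.293.
P(Sensor=S4) = 0.099 + 0.055 + 0.028 + 0.057 = 0.239.
P(Sensor ∈ {S2, S3, S4}) = 0.239 + 0.293 + 0.239 = 0.771; P(Reading=alarm, Sensor ∈ {S2, S3, S4}) = 0.062 + 0.039 + 0.028 = 0.129.
P(Reading=alarm | Sensor ∈ {S2, S3, S4}) = 0.129/0.771 = 0.16732.

0.16732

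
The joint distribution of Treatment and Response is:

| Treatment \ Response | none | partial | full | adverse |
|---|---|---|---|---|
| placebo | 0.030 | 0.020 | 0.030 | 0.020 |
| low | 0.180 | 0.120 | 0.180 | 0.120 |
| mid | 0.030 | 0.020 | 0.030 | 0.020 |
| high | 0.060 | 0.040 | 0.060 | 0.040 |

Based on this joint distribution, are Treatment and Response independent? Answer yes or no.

Every cell satisfies P(Treatment,Response) = P(Treatment)·P(Response). For instance P(Treatment=low) = 0.600, P(Response=none) = 0.300, and 0.600×0.300 = 0.180 matches the joint entry. So Treatment and Response are independent.

yes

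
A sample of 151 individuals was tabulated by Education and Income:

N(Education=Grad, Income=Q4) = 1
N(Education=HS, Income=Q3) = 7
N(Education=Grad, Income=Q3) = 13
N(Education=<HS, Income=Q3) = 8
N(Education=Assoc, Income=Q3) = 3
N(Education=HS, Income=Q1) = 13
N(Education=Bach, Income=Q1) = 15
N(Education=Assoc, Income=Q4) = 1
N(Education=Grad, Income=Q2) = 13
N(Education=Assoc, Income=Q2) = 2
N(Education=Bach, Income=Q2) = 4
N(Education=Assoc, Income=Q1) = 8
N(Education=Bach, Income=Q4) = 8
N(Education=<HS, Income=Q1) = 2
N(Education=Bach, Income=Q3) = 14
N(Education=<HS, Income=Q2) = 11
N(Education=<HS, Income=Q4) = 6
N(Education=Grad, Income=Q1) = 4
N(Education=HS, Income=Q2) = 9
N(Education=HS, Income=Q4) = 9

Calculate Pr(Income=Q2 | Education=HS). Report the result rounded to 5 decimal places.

0.23684

Total with Education=HS: 13 + 9 + 7 + 9 = 38.
P(Income=Q2 | Education=HS) = 9/38 = 0.23684.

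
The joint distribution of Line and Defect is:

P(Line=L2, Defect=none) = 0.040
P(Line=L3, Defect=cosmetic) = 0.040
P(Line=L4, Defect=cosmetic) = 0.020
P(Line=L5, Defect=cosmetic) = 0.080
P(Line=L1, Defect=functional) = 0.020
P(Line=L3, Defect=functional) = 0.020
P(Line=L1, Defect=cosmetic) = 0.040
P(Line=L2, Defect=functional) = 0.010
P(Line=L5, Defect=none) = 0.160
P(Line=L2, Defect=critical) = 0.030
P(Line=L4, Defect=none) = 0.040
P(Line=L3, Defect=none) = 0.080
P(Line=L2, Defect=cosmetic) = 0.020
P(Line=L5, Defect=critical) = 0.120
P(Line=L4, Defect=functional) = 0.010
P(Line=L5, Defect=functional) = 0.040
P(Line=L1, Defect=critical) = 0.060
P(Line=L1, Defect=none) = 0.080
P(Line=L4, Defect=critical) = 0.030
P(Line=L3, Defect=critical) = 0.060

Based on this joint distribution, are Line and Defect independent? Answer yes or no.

yes

Every cell satisfies P(Line,Defect) = P(Line)·P(Defect). For instance P(Line=L2) = 0.100, P(Defect=critical) = 0.300, and 0.100×0.300 = 0.030 matches the joint entry. So Line and Defect are independent.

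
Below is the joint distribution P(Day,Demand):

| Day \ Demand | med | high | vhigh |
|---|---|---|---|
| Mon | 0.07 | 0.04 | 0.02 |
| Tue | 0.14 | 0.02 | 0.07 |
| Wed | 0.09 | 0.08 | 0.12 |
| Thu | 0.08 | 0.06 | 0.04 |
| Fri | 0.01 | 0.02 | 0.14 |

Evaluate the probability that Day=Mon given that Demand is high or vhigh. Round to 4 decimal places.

0.0984

P(Demand=high) = 0.04 + 0.02 + 0.08 + 0.06 + 0.02 = 0.22.
P(Demand=vhigh) = 0.02 + 0.07 + 0.12 + 0.04 + 0.14 = 0.39.
P(Demand ∈ {high, vhigh}) = 0.22 + 0.39 = 0.61; P(Day=Mon, Demand ∈ {high, vhigh}) = 0.04 + 0.02 = 0.06.
P(Day=Mon | Demand ∈ {high, vhigh}) = 0.06/0.61 = 0.0984.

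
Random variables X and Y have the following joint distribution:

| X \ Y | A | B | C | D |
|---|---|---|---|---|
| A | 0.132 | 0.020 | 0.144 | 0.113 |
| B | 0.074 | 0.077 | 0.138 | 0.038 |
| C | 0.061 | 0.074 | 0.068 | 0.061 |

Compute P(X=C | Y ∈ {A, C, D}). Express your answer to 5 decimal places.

0.22919

P(Y=A) = 0.132 + 0.074 + 0.061 = 0.267.
P(Y=C) = 0.144 + 0.138 + 0.068 = 0.350.
P(Y=D) = 0.113 + 0.038 + 0.061 = 0.212.
P(Y ∈ {A, C, D}) = 0.267 + 0.350 + 0.212 = 0.829; P(X=C, Y ∈ {A, C, D}) = 0.061 + 0.068 + 0.061 = 0.190.
P(X=C | Y ∈ {A, C, D}) = 0.190/0.829 = 0.22919.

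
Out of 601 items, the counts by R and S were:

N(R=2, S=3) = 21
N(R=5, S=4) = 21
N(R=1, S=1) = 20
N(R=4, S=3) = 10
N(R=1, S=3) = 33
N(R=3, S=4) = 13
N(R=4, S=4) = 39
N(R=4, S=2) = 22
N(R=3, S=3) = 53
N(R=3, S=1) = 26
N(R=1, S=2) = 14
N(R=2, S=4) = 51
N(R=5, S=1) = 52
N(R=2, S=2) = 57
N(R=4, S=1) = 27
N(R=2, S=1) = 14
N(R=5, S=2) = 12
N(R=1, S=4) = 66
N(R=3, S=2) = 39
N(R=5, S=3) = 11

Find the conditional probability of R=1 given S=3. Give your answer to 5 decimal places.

0.25781

Total with S=3: 33 + 21 + 53 + 10 + 11 = 128.
P(R=1 | S=3) = 33/128 = 0.25781.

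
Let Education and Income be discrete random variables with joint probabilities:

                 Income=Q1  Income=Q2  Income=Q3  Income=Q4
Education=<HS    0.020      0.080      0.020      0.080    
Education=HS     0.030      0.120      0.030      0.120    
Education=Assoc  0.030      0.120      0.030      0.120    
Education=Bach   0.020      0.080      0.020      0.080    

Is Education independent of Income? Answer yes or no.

yes

Every cell satisfies P(Education,Income) = P(Education)·P(Income). For instance P(Education=HS) = 0.300, P(Income=Q2) = 0.400, and 0.300×0.400 = 0.120 matches the joint entry. So Education and Income are independent.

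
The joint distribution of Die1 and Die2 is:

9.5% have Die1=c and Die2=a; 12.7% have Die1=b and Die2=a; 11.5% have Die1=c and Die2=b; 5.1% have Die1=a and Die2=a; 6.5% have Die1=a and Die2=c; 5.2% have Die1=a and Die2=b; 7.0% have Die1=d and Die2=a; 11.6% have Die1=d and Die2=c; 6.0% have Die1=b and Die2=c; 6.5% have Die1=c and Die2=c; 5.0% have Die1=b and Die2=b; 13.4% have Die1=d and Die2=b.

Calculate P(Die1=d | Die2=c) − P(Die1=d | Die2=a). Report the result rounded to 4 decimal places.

P(Die2=c) = 0.065 + 0.060 + 0.065 + 0.116 = 0.306; P(Die1=d | Die2=c) = 0.116/0.306 = 0.37908.
P(Die2=a) = 0.051 + 0.127 + 0.095 + 0.070 = 0.343; P(Die1=d | Die2=a) = 0.070/0.343 = 0.20408.
Difference = 0.1750.

0.1750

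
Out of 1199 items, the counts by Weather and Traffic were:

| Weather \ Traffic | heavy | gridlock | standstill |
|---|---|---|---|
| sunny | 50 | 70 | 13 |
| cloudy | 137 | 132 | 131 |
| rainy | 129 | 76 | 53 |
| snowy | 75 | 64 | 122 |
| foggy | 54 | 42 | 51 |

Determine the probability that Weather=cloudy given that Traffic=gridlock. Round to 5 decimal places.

0.34375

Total with Traffic=gridlock: 70 + 132 + 76 + 64 + 42 = 384.
P(Weather=cloudy | Traffic=gridlock) = 132/384 = 0.34375.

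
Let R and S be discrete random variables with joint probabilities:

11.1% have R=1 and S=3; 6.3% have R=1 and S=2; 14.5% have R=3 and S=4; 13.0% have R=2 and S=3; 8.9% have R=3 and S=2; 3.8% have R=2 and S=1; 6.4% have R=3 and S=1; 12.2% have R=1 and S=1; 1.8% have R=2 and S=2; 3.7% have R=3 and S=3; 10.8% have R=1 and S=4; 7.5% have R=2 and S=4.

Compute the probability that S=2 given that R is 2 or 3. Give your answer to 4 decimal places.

0.1795

P(R=2) = 0.038 + 0.018 + 0.130 + 0.075 = 0.261.
P(R=3) = 0.064 + 0.089 + 0.037 + 0.145 = 0.335.
P(R ∈ {2, 3}) = 0.261 + 0.335 = 0.596; P(S=2, R ∈ {2, 3}) = 0.018 + 0.089 = 0.107.
P(S=2 | R ∈ {2, 3}) = 0.107/0.596 = 0.1795.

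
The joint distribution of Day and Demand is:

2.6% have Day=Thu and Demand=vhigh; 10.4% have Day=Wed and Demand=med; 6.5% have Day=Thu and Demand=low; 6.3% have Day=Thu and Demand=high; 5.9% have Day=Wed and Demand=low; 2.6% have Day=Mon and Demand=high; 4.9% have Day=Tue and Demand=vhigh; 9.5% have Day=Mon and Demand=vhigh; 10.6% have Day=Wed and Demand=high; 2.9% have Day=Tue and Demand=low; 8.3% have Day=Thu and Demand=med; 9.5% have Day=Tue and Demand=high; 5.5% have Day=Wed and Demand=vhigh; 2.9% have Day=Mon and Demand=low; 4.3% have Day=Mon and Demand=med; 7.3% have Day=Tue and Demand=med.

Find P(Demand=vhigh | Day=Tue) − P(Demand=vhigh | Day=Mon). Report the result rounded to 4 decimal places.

P(Day=Tue) = 0.029 + 0.073 + 0.095 + 0.049 = 0.246; P(Demand=vhigh | Day=Tue) = 0.049/0.246 = 0.19919.
P(Day=Mon) = 0.029 + 0.043 + 0.026 + 0.095 = 0.193; P(Demand=vhigh | Day=Mon) = 0.095/0.193 = 0.49223.
Difference = -0.2930.

-0.2930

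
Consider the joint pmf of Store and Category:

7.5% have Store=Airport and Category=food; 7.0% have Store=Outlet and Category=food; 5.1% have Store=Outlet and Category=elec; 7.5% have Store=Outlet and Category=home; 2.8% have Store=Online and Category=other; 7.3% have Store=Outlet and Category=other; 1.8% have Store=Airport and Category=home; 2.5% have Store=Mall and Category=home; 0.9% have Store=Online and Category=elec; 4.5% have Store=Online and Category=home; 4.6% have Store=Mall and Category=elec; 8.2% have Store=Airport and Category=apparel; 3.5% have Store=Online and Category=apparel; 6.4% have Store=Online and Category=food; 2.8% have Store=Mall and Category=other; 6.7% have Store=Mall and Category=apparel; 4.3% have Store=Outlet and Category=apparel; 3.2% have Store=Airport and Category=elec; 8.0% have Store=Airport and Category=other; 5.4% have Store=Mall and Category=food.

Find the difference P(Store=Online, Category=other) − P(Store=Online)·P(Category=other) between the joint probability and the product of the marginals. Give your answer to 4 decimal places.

P(Store=Online) = 0.064 + 0.035 + 0.009 + 0.045 + 0.028 = 0.181.
P(Category=other) = 0.028 + 0.080 + 0.073 + 0.028 = 0.209.
P(Store=Online, Category=other) − P(Store=Online)P(Category=other) = 0.028 − 0.181×0.209 = -0.0098.

-0.0098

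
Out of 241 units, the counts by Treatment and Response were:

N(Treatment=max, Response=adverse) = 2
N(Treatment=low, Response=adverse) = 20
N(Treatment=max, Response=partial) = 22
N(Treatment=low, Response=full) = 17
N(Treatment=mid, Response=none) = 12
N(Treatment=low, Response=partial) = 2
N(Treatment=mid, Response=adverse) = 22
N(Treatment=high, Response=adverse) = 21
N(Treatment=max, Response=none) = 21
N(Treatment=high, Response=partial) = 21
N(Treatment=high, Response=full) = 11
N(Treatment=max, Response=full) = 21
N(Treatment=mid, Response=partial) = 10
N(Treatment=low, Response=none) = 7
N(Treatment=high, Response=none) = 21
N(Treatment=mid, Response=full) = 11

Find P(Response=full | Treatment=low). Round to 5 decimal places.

Total with Treatment=low: 7 + 2 + 17 + 20 = 46.
P(Response=full | Treatment=low) = 17/46 = 0.36957.

0.36957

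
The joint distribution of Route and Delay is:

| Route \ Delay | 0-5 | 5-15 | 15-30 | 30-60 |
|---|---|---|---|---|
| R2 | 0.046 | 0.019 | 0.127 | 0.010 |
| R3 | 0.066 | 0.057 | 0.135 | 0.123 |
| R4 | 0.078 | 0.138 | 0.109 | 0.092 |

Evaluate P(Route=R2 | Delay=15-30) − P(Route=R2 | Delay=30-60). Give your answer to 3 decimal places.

0.298

P(Delay=15-30) = 0.127 + 0.135 + 0.109 = 0.371; P(Route=R2 | Delay=15-30) = 0.127/0.371 = 0.3423.
P(Delay=30-60) = 0.010 + 0.123 + 0.092 = 0.225; P(Route=R2 | Delay=30-60) = 0.010/0.225 = 0.0444.
Difference = 0.298.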